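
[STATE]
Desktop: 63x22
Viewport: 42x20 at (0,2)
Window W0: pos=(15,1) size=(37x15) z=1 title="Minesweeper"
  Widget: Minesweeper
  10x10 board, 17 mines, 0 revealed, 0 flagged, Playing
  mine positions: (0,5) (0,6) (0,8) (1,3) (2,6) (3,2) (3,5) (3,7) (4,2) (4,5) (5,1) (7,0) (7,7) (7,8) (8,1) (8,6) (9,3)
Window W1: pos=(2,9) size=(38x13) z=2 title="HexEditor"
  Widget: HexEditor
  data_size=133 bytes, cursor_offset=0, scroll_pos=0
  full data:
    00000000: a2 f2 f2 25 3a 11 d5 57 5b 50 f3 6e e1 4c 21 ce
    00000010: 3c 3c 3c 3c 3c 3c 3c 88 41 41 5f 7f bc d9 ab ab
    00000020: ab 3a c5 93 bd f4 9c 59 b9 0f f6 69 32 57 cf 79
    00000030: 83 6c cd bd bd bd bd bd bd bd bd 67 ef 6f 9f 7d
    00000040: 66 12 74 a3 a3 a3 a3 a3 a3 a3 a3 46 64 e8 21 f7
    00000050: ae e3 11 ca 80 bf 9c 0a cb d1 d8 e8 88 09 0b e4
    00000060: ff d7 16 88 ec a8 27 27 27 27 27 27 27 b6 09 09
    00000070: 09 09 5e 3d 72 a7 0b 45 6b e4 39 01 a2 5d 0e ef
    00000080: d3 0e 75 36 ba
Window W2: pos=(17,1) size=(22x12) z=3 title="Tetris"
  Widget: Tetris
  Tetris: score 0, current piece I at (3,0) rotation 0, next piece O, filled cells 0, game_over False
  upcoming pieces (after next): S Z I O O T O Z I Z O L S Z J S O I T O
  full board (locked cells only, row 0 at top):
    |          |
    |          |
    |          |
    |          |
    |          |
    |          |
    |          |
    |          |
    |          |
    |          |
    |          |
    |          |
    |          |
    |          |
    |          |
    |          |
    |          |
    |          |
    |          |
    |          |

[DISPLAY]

               ┃ ┃ Tetris             ┃   
               ┠─┠────────────────────┨───
               ┃■┃          │Next:    ┃   
               ┃■┃          │▓▓       ┃   
               ┃■┃          │▓▓       ┃   
               ┃■┃          │         ┃   
               ┃■┃          │         ┃   
  ┏━━━━━━━━━━━━━━┃          │         ┃┓  
  ┃ HexEditor    ┃          │Score:   ┃┃  
  ┠──────────────┃          │0        ┃┨  
  ┃00000000  A2 f┗━━━━━━━━━━━━━━━━━━━━┛┃  
  ┃00000010  3c 3c 3c 3c 3c 3c 3c 88  4┃  
  ┃00000020  ab 3a c5 93 bd f4 9c 59  b┃  
  ┃00000030  83 6c cd bd bd bd bd bd  b┃━━
  ┃00000040  66 12 74 a3 a3 a3 a3 a3  a┃  
  ┃00000050  ae e3 11 ca 80 bf 9c 0a  c┃  
  ┃00000060  ff d7 16 88 ec a8 27 27  2┃  
  ┃00000070  09 09 5e 3d 72 a7 0b 45  6┃  
  ┃00000080  d3 0e 75 36 ba            ┃  
  ┗━━━━━━━━━━━━━━━━━━━━━━━━━━━━━━━━━━━━┛  


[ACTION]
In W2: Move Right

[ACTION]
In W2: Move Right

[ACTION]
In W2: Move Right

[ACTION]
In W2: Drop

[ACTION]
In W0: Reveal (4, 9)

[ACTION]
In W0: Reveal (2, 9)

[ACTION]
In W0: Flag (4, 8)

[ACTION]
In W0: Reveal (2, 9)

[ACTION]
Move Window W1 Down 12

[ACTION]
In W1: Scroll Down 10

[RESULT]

               ┃ ┃ Tetris             ┃   
               ┠─┠────────────────────┨───
               ┃■┃          │Next:    ┃   
               ┃■┃          │▓▓       ┃   
               ┃■┃          │▓▓       ┃   
               ┃■┃          │         ┃   
               ┃■┃          │         ┃   
  ┏━━━━━━━━━━━━━━┃          │         ┃┓  
  ┃ HexEditor    ┃          │Score:   ┃┃  
  ┠──────────────┃          │0        ┃┨  
  ┃00000080  d3 0┗━━━━━━━━━━━━━━━━━━━━┛┃  
  ┃                                    ┃  
  ┃                                    ┃  
  ┃                                    ┃━━
  ┃                                    ┃  
  ┃                                    ┃  
  ┃                                    ┃  
  ┃                                    ┃  
  ┃                                    ┃  
  ┗━━━━━━━━━━━━━━━━━━━━━━━━━━━━━━━━━━━━┛  


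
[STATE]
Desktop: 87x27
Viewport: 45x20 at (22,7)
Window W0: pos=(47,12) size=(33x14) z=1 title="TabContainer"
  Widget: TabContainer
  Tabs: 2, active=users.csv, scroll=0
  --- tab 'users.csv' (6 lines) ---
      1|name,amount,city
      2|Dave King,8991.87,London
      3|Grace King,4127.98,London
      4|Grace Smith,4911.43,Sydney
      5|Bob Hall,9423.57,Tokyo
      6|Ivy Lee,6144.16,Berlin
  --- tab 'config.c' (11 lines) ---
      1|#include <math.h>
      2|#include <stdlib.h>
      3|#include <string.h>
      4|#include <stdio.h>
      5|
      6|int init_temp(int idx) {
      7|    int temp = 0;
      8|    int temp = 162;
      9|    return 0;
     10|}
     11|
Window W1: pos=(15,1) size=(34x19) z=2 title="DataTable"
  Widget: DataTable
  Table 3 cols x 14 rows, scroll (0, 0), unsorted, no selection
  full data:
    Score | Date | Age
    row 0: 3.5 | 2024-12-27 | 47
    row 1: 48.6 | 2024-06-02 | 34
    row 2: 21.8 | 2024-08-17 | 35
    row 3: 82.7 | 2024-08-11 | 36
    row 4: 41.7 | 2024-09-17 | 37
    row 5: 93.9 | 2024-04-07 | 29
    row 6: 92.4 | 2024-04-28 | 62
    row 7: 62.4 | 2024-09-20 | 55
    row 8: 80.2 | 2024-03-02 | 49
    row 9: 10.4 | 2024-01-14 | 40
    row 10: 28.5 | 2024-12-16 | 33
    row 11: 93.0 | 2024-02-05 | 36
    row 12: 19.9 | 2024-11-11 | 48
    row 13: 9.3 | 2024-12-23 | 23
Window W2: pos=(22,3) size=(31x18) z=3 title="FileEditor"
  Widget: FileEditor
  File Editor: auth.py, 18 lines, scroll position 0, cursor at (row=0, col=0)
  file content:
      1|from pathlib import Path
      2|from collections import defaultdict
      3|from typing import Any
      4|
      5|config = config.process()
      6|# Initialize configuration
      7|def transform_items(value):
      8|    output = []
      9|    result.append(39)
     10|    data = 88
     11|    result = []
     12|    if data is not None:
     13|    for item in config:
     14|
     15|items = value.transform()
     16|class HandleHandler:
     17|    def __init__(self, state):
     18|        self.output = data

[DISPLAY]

┃from collections import defa█┃              
┃from typing import Any      ░┃              
┃                            ░┃              
┃config = config.process()   ░┃              
┃# Initialize configuration  ░┃              
┃def transform_items(value): ░┃━━━━━━━━━━━━━━
┃    output = []             ░┃ontainer      
┃    result.append(39)       ░┃──────────────
┃    data = 88               ░┃s.csv]│ config
┃    result = []             ░┃──────────────
┃    if data is not None:    ░┃amount,city   
┃    for item in config:     ░┃King,8991.87,L
┃                            ▼┃ King,4127.98,
┗━━━━━━━━━━━━━━━━━━━━━━━━━━━━━┛ Smith,4911.43
                         ┃Bob Hall,9423.57,To
                         ┃Ivy Lee,6144.16,Ber
                         ┃                   
                         ┃                   
                         ┗━━━━━━━━━━━━━━━━━━━
                                             


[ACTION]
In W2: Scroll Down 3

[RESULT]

┃config = config.process()   ░┃              
┃# Initialize configuration  ░┃              
┃def transform_items(value): ░┃              
┃    output = []             ░┃              
┃    result.append(39)       ░┃              
┃    data = 88               ░┃━━━━━━━━━━━━━━
┃    result = []             ░┃ontainer      
┃    if data is not None:    ░┃──────────────
┃    for item in config:     ░┃s.csv]│ config
┃                            █┃──────────────
┃items = value.transform()   ░┃amount,city   
┃class HandleHandler:        ░┃King,8991.87,L
┃    def __init__(self, state▼┃ King,4127.98,
┗━━━━━━━━━━━━━━━━━━━━━━━━━━━━━┛ Smith,4911.43
                         ┃Bob Hall,9423.57,To
                         ┃Ivy Lee,6144.16,Ber
                         ┃                   
                         ┃                   
                         ┗━━━━━━━━━━━━━━━━━━━
                                             


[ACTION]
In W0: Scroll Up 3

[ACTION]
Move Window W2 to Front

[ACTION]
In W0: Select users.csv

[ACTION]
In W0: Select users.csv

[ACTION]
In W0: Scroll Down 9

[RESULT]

┃config = config.process()   ░┃              
┃# Initialize configuration  ░┃              
┃def transform_items(value): ░┃              
┃    output = []             ░┃              
┃    result.append(39)       ░┃              
┃    data = 88               ░┃━━━━━━━━━━━━━━
┃    result = []             ░┃ontainer      
┃    if data is not None:    ░┃──────────────
┃    for item in config:     ░┃s.csv]│ config
┃                            █┃──────────────
┃items = value.transform()   ░┃ee,6144.16,Ber
┃class HandleHandler:        ░┃              
┃    def __init__(self, state▼┃              
┗━━━━━━━━━━━━━━━━━━━━━━━━━━━━━┛              
                         ┃                   
                         ┃                   
                         ┃                   
                         ┃                   
                         ┗━━━━━━━━━━━━━━━━━━━
                                             


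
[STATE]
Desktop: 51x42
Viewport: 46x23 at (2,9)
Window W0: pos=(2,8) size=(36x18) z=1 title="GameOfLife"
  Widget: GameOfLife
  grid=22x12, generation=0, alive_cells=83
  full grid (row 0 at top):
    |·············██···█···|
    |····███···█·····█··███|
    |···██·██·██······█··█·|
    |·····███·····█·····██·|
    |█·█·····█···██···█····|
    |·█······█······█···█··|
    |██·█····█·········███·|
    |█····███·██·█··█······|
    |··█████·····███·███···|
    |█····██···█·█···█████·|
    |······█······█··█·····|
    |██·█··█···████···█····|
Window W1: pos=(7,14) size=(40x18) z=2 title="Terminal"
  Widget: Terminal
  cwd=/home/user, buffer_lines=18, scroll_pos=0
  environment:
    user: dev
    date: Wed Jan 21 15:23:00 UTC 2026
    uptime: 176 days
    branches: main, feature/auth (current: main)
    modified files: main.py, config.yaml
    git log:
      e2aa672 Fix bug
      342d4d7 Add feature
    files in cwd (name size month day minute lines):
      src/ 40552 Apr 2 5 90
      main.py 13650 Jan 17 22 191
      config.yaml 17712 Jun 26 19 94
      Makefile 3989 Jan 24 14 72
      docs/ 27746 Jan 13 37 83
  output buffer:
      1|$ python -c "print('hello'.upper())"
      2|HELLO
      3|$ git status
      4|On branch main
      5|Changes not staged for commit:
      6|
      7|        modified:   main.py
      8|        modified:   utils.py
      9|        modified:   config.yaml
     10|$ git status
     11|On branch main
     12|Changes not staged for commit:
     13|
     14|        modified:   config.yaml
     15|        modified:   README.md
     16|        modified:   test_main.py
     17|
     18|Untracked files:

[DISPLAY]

┃ GameOfLife                       ┃          
┠──────────────────────────────────┨          
┃Gen: 0                            ┃          
┃·············██···█···            ┃          
┃····███···█·····█··███            ┃          
┃···█┏━━━━━━━━━━━━━━━━━━━━━━━━━━━━━━━━━━━━━━┓ 
┃····┃ Terminal                             ┃ 
┃█·█·┠──────────────────────────────────────┨ 
┃·█··┃$ python -c "print('hello'.upper())"  ┃ 
┃██·█┃HELLO                                 ┃ 
┃█···┃$ git status                          ┃ 
┃··██┃On branch main                        ┃ 
┃█···┃Changes not staged for commit:        ┃ 
┃····┃                                      ┃ 
┃██·█┃        modified:   main.py           ┃ 
┃    ┃        modified:   utils.py          ┃ 
┗━━━━┃        modified:   config.yaml       ┃ 
     ┃$ git status                          ┃ 
     ┃On branch main                        ┃ 
     ┃Changes not staged for commit:        ┃ 
     ┃                                      ┃ 
     ┃        modified:   config.yaml       ┃ 
     ┗━━━━━━━━━━━━━━━━━━━━━━━━━━━━━━━━━━━━━━┛ 


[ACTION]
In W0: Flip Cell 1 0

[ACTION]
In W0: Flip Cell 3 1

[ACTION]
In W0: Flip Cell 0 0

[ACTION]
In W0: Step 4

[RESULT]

┃ GameOfLife                       ┃          
┠──────────────────────────────────┨          
┃Gen: 4                            ┃          
┃······················            ┃          
┃··███···············██            ┃          
┃··██┏━━━━━━━━━━━━━━━━━━━━━━━━━━━━━━━━━━━━━━┓ 
┃··█·┃ Terminal                             ┃ 
┃·██·┠──────────────────────────────────────┨ 
┃··██┃$ python -c "print('hello'.upper())"  ┃ 
┃█···┃HELLO                                 ┃ 
┃██··┃$ git status                          ┃ 
┃██··┃On branch main                        ┃ 
┃····┃Changes not staged for commit:        ┃ 
┃····┃                                      ┃ 
┃····┃        modified:   main.py           ┃ 
┃    ┃        modified:   utils.py          ┃ 
┗━━━━┃        modified:   config.yaml       ┃ 
     ┃$ git status                          ┃ 
     ┃On branch main                        ┃ 
     ┃Changes not staged for commit:        ┃ 
     ┃                                      ┃ 
     ┃        modified:   config.yaml       ┃ 
     ┗━━━━━━━━━━━━━━━━━━━━━━━━━━━━━━━━━━━━━━┛ 


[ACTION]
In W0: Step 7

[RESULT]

┃ GameOfLife                       ┃          
┠──────────────────────────────────┨          
┃Gen: 11                           ┃          
┃·██···················            ┃          
┃·██·····█···██········            ┃          
┃····┏━━━━━━━━━━━━━━━━━━━━━━━━━━━━━━━━━━━━━━┓ 
┃····┃ Terminal                             ┃ 
┃····┠──────────────────────────────────────┨ 
┃····┃$ python -c "print('hello'.upper())"  ┃ 
┃····┃HELLO                                 ┃ 
┃····┃$ git status                          ┃ 
┃····┃On branch main                        ┃ 
┃····┃Changes not staged for commit:        ┃ 
┃····┃                                      ┃ 
┃····┃        modified:   main.py           ┃ 
┃    ┃        modified:   utils.py          ┃ 
┗━━━━┃        modified:   config.yaml       ┃ 
     ┃$ git status                          ┃ 
     ┃On branch main                        ┃ 
     ┃Changes not staged for commit:        ┃ 
     ┃                                      ┃ 
     ┃        modified:   config.yaml       ┃ 
     ┗━━━━━━━━━━━━━━━━━━━━━━━━━━━━━━━━━━━━━━┛ 


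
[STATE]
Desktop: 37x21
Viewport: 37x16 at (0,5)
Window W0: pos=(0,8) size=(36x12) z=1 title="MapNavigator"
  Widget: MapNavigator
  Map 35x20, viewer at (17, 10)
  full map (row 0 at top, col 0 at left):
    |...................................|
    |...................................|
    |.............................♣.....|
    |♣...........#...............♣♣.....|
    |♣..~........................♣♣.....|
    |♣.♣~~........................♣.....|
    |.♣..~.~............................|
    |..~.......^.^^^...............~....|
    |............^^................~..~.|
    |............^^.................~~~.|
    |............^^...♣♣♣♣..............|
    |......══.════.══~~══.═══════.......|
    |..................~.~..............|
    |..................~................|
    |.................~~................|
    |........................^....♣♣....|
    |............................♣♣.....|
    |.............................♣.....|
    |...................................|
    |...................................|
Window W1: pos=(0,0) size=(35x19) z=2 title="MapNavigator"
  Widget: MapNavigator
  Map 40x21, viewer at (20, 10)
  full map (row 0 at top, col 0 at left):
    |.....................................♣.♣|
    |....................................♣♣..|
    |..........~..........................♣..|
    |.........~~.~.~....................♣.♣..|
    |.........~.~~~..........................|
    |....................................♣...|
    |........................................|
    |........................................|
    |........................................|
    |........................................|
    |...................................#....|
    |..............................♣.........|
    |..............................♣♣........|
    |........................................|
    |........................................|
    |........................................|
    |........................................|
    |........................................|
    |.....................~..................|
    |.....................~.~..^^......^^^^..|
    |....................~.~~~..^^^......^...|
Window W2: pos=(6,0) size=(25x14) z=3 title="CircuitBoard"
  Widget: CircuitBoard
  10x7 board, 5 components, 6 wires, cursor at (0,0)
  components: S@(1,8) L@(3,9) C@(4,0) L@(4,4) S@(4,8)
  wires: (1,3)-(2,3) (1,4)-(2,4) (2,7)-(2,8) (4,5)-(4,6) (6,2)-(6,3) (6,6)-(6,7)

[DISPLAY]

┃.....┃                       ┃..♣┃  
┃.....┃1               ·   ·  ┃...┃  
┃.....┃                │   │  ┃...┃  
┃.....┃2               ·   ·  ┃...┃┓ 
┃.....┃                       ┃...┃┃ 
┃.....┃3                      ┃.#.┃┨ 
┃.....┃                       ┃...┃┃ 
┃.....┃4   C               L  ┃...┃┃ 
┃.....┗━━━━━━━━━━━━━━━━━━━━━━━┛...┃┃ 
┃.................................┃┃ 
┃.................................┃┃ 
┃.................................┃┃ 
┃.................................┃┃ 
┗━━━━━━━━━━━━━━━━━━━━━━━━━━━━━━━━━┛┃ 
┗━━━━━━━━━━━━━━━━━━━━━━━━━━━━━━━━━━┛ 
                                     


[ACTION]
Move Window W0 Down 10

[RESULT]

┃.....┃                       ┃..♣┃  
┃.....┃1               ·   ·  ┃...┃  
┃.....┃                │   │  ┃...┃  
┃.....┃2               ·   ·  ┃...┃  
┃.....┃                       ┃...┃┓ 
┃.....┃3                      ┃.#.┃┃ 
┃.....┃                       ┃...┃┨ 
┃.....┃4   C               L  ┃...┃┃ 
┃.....┗━━━━━━━━━━━━━━━━━━━━━━━┛...┃┃ 
┃.................................┃┃ 
┃.................................┃┃ 
┃.................................┃┃ 
┃.................................┃┃ 
┗━━━━━━━━━━━━━━━━━━━━━━━━━━━━━━━━━┛┃ 
┃..................~...............┃ 
┗━━━━━━━━━━━━━━━━━━━━━━━━━━━━━━━━━━┛ 


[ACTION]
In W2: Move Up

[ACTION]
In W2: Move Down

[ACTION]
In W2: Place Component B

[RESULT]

┃.....┃                       ┃..♣┃  
┃.....┃1  [B]          ·   ·  ┃...┃  
┃.....┃                │   │  ┃...┃  
┃.....┃2               ·   ·  ┃...┃  
┃.....┃                       ┃...┃┓ 
┃.....┃3                      ┃.#.┃┃ 
┃.....┃                       ┃...┃┨ 
┃.....┃4   C               L  ┃...┃┃ 
┃.....┗━━━━━━━━━━━━━━━━━━━━━━━┛...┃┃ 
┃.................................┃┃ 
┃.................................┃┃ 
┃.................................┃┃ 
┃.................................┃┃ 
┗━━━━━━━━━━━━━━━━━━━━━━━━━━━━━━━━━┛┃ 
┃..................~...............┃ 
┗━━━━━━━━━━━━━━━━━━━━━━━━━━━━━━━━━━┛ 


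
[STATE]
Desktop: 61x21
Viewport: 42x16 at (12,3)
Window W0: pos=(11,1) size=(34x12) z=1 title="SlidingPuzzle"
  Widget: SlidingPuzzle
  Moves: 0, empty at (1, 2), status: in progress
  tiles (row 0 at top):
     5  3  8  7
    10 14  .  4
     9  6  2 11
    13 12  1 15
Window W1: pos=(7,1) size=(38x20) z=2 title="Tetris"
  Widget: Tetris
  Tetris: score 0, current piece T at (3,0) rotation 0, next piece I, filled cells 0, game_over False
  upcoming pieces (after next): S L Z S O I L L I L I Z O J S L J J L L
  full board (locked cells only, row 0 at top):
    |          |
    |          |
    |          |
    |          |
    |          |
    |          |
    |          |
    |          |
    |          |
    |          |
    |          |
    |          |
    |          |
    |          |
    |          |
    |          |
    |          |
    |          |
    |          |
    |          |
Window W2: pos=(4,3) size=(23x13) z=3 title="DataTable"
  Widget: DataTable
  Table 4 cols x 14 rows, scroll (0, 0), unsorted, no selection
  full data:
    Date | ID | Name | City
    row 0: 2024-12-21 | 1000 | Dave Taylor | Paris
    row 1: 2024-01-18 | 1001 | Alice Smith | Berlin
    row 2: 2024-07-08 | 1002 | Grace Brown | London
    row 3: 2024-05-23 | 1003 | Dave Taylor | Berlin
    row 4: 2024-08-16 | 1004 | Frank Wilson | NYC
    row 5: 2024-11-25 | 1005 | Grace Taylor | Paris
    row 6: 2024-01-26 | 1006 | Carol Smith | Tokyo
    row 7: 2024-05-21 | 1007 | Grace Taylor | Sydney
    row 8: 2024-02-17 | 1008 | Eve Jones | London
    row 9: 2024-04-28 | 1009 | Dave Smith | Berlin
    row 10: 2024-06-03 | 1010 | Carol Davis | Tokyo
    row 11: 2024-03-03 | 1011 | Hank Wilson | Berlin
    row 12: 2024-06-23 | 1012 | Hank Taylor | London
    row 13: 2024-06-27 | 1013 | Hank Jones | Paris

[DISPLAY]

━━━━━━━━━━━━━━┓─────────────────┨         
ble           ┃                 ┃         
──────────────┨                 ┃         
   │ID  │Name ┃                 ┃         
───┼────┼─────┃                 ┃         
-21│1000│Dave ┃                 ┃         
-18│1001│Alice┃                 ┃         
-08│1002│Grace┃                 ┃         
-23│1003│Dave ┃                 ┃         
-16│1004│Frank┃                 ┃         
-25│1005│Grace┃                 ┃         
-26│1006│Carol┃                 ┃         
━━━━━━━━━━━━━━┛                 ┃         
      │                         ┃         
      │                         ┃         
      │                         ┃         


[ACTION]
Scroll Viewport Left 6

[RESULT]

━━━━━━━━━━━━━━━━━━━━┓─────────────────┨   
DataTable           ┃                 ┃   
────────────────────┨                 ┃   
ate      │ID  │Name ┃                 ┃   
─────────┼────┼─────┃                 ┃   
024-12-21│1000│Dave ┃                 ┃   
024-01-18│1001│Alice┃                 ┃   
024-07-08│1002│Grace┃                 ┃   
024-05-23│1003│Dave ┃                 ┃   
024-08-16│1004│Frank┃                 ┃   
024-11-25│1005│Grace┃                 ┃   
024-01-26│1006│Carol┃                 ┃   
━━━━━━━━━━━━━━━━━━━━┛                 ┃   
 ┃          │                         ┃   
 ┃          │                         ┃   
 ┃          │                         ┃   


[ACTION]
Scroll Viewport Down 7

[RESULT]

────────────────────┨                 ┃   
ate      │ID  │Name ┃                 ┃   
─────────┼────┼─────┃                 ┃   
024-12-21│1000│Dave ┃                 ┃   
024-01-18│1001│Alice┃                 ┃   
024-07-08│1002│Grace┃                 ┃   
024-05-23│1003│Dave ┃                 ┃   
024-08-16│1004│Frank┃                 ┃   
024-11-25│1005│Grace┃                 ┃   
024-01-26│1006│Carol┃                 ┃   
━━━━━━━━━━━━━━━━━━━━┛                 ┃   
 ┃          │                         ┃   
 ┃          │                         ┃   
 ┃          │                         ┃   
 ┃          │                         ┃   
 ┗━━━━━━━━━━━━━━━━━━━━━━━━━━━━━━━━━━━━┛   


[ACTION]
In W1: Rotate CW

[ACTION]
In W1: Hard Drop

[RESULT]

────────────────────┨                 ┃   
ate      │ID  │Name ┃                 ┃   
─────────┼────┼─────┃                 ┃   
024-12-21│1000│Dave ┃                 ┃   
024-01-18│1001│Alice┃                 ┃   
024-07-08│1002│Grace┃                 ┃   
024-05-23│1003│Dave ┃                 ┃   
024-08-16│1004│Frank┃                 ┃   
024-11-25│1005│Grace┃                 ┃   
024-01-26│1006│Carol┃                 ┃   
━━━━━━━━━━━━━━━━━━━━┛                 ┃   
 ┃          │                         ┃   
 ┃   ▒      │                         ┃   
 ┃   ▒▒     │                         ┃   
 ┃   ▒      │                         ┃   
 ┗━━━━━━━━━━━━━━━━━━━━━━━━━━━━━━━━━━━━┛   


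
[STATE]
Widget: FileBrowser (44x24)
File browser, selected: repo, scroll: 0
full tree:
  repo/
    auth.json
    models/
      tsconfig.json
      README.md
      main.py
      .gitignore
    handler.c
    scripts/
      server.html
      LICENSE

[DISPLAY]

> [-] repo/                                 
    auth.json                               
    [+] models/                             
    handler.c                               
    [+] scripts/                            
                                            
                                            
                                            
                                            
                                            
                                            
                                            
                                            
                                            
                                            
                                            
                                            
                                            
                                            
                                            
                                            
                                            
                                            
                                            


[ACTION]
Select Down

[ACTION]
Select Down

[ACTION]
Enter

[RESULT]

  [-] repo/                                 
    auth.json                               
  > [-] models/                             
      tsconfig.json                         
      README.md                             
      main.py                               
      .gitignore                            
    handler.c                               
    [+] scripts/                            
                                            
                                            
                                            
                                            
                                            
                                            
                                            
                                            
                                            
                                            
                                            
                                            
                                            
                                            
                                            


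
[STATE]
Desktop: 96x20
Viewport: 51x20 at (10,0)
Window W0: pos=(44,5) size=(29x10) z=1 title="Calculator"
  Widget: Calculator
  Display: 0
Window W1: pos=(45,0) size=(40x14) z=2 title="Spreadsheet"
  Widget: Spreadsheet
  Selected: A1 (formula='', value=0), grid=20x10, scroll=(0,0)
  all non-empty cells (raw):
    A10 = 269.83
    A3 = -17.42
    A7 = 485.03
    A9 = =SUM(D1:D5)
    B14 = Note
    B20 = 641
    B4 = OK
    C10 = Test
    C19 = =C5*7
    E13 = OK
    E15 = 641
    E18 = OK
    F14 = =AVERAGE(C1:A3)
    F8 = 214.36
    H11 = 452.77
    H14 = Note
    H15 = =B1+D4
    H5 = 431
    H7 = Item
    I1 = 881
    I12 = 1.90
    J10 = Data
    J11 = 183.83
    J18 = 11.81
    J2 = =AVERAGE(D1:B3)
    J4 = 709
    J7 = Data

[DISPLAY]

                                   ┏━━━━━━━━━━━━━━━
                                   ┃ Spreadsheet   
                                   ┠───────────────
                                   ┃A1:            
                                   ┃       A       
                                  ┏┃---------------
                                  ┃┃  1      [0]   
                                  ┠┃  2        0   
                                  ┃┃  3   -17.42   
                                  ┃┃  4        0OK 
                                  ┃┃  5        0   
                                  ┃┃  6        0   
                                  ┃┃  7   485.03   
                                  ┃┗━━━━━━━━━━━━━━━
                                  ┗━━━━━━━━━━━━━━━━
                                                   
                                                   
                                                   
                                                   
                                                   


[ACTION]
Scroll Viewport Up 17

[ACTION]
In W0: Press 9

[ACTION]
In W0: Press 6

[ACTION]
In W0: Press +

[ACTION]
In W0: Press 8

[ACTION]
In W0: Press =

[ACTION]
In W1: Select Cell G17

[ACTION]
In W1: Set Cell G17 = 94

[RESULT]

                                   ┏━━━━━━━━━━━━━━━
                                   ┃ Spreadsheet   
                                   ┠───────────────
                                   ┃G17: 94        
                                   ┃       A       
                                  ┏┃---------------
                                  ┃┃  1        0   
                                  ┠┃  2        0   
                                  ┃┃  3   -17.42   
                                  ┃┃  4        0OK 
                                  ┃┃  5        0   
                                  ┃┃  6        0   
                                  ┃┃  7   485.03   
                                  ┃┗━━━━━━━━━━━━━━━
                                  ┗━━━━━━━━━━━━━━━━
                                                   
                                                   
                                                   
                                                   
                                                   


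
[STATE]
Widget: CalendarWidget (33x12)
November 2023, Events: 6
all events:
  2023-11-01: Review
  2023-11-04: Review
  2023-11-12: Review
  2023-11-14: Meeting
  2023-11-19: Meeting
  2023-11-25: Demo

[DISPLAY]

          November 2023          
Mo Tu We Th Fr Sa Su             
       1*  2  3  4*  5           
 6  7  8  9 10 11 12*            
13 14* 15 16 17 18 19*           
20 21 22 23 24 25* 26            
27 28 29 30                      
                                 
                                 
                                 
                                 
                                 


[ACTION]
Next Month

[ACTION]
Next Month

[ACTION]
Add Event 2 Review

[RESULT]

           January 2024          
Mo Tu We Th Fr Sa Su             
 1  2*  3  4  5  6  7            
 8  9 10 11 12 13 14             
15 16 17 18 19 20 21             
22 23 24 25 26 27 28             
29 30 31                         
                                 
                                 
                                 
                                 
                                 


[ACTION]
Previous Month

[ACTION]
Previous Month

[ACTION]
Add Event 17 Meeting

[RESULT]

          November 2023          
Mo Tu We Th Fr Sa Su             
       1*  2  3  4*  5           
 6  7  8  9 10 11 12*            
13 14* 15 16 17* 18 19*          
20 21 22 23 24 25* 26            
27 28 29 30                      
                                 
                                 
                                 
                                 
                                 


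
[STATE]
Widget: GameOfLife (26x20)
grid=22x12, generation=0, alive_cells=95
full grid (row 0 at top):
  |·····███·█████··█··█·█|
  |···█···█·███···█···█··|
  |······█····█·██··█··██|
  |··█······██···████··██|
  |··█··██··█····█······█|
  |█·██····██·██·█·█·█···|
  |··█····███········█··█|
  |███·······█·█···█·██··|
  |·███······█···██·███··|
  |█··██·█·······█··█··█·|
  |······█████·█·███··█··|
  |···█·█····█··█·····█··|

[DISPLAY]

Gen: 0                    
·····███·█████··█··█·█    
···█···█·███···█···█··    
······█····█·██··█··██    
··█······██···████··██    
··█··██··█····█······█    
█·██····██·██·█·█·█···    
··█····███········█··█    
███·······█·█···█·██··    
·███······█···██·███··    
█··██·█·······█··█··█·    
······█████·█·███··█··    
···█·█····█··█·····█··    
                          
                          
                          
                          
                          
                          
                          


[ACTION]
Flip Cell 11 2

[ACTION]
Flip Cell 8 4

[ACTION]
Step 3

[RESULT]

Gen: 3                    
······███·█·········█·    
·········███·······█··    
······██·····███·██···    
····██·████·██···█··█·    
·█·██····██··█···██···    
·█·██·█····█·█···█····    
·█········██·█·█·█····    
······█···██·█··█·██··    
···█████······████···█    
···██·██·····█·█······    
·····█·█·····██·█····█    
············██··█··██·    
                          
                          
                          
                          
                          
                          
                          


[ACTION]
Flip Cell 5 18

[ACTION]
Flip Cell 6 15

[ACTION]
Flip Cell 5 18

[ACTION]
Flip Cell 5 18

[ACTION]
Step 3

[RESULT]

Gen: 6                    
··········██·██·······    
·······█·█·█···██·····    
·······█·█········█·█·    
······█·····█···█··██·    
·██··█·██······███····    
····█···········██····    
·█····█·········██····    
·····██···██·······█··    
··█···█····█·██·█·····    
···█·······█······█···    
············█·········    
·············████·····    
                          
                          
                          
                          
                          
                          
                          


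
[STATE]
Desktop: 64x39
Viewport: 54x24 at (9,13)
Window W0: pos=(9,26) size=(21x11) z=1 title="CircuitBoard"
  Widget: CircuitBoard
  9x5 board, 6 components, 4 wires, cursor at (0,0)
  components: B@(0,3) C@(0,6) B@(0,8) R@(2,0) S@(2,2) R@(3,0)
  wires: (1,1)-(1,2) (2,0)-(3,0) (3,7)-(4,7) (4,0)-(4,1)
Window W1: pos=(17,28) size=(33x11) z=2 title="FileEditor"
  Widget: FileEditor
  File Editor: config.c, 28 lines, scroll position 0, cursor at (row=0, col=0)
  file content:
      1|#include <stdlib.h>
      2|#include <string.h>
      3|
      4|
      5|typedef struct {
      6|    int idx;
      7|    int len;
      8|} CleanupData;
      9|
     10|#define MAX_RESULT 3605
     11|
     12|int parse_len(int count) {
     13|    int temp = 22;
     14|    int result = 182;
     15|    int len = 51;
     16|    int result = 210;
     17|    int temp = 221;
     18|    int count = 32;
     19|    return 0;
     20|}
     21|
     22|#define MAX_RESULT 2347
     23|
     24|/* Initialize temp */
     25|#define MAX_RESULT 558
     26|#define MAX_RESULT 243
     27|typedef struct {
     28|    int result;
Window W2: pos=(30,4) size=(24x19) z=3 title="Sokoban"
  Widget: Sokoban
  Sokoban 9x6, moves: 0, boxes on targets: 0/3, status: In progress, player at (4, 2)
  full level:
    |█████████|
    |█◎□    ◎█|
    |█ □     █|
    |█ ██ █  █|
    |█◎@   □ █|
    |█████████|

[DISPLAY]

                     ┃Moves: 0  0/3         ┃         
                     ┃                      ┃         
                     ┃                      ┃         
                     ┃                      ┃         
                     ┃                      ┃         
                     ┃                      ┃         
                     ┃                      ┃         
                     ┃                      ┃         
                     ┃                      ┃         
                     ┗━━━━━━━━━━━━━━━━━━━━━━┛         
                                                      
                                                      
                                                      
┏━━━━━━━━━━━━━━━━━━━┓                                 
┃ CircuitBoard      ┃                                 
┠───────┏━━━━━━━━━━━━━━━━━━━━━━━━━━━━━━━┓             
┃   0 1 ┃ FileEditor                    ┃             
┃0  [.] ┠───────────────────────────────┨             
┃       ┃█include <stdlib.h>           ▲┃             
┃1      ┃#include <string.h>           █┃             
┃       ┃                              ░┃             
┃2   R  ┃                              ░┃             
┃    │  ┃typedef struct {              ░┃             
┗━━━━━━━┃    int idx;                  ░┃             


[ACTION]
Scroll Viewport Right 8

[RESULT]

                    ┃Moves: 0  0/3         ┃          
                    ┃                      ┃          
                    ┃                      ┃          
                    ┃                      ┃          
                    ┃                      ┃          
                    ┃                      ┃          
                    ┃                      ┃          
                    ┃                      ┃          
                    ┃                      ┃          
                    ┗━━━━━━━━━━━━━━━━━━━━━━┛          
                                                      
                                                      
                                                      
━━━━━━━━━━━━━━━━━━━┓                                  
 CircuitBoard      ┃                                  
───────┏━━━━━━━━━━━━━━━━━━━━━━━━━━━━━━━┓              
   0 1 ┃ FileEditor                    ┃              
0  [.] ┠───────────────────────────────┨              
       ┃█include <stdlib.h>           ▲┃              
1      ┃#include <string.h>           █┃              
       ┃                              ░┃              
2   R  ┃                              ░┃              
    │  ┃typedef struct {              ░┃              
━━━━━━━┃    int idx;                  ░┃              


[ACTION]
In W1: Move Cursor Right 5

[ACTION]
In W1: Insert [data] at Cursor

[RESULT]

                    ┃Moves: 0  0/3         ┃          
                    ┃                      ┃          
                    ┃                      ┃          
                    ┃                      ┃          
                    ┃                      ┃          
                    ┃                      ┃          
                    ┃                      ┃          
                    ┃                      ┃          
                    ┃                      ┃          
                    ┗━━━━━━━━━━━━━━━━━━━━━━┛          
                                                      
                                                      
                                                      
━━━━━━━━━━━━━━━━━━━┓                                  
 CircuitBoard      ┃                                  
───────┏━━━━━━━━━━━━━━━━━━━━━━━━━━━━━━━┓              
   0 1 ┃ FileEditor                    ┃              
0  [.] ┠───────────────────────────────┨              
       ┃#incldata█de <stdlib.h>       ▲┃              
1      ┃#include <string.h>           █┃              
       ┃                              ░┃              
2   R  ┃                              ░┃              
    │  ┃typedef struct {              ░┃              
━━━━━━━┃    int idx;                  ░┃              


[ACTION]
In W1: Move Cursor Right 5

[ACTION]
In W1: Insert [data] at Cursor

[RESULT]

                    ┃Moves: 0  0/3         ┃          
                    ┃                      ┃          
                    ┃                      ┃          
                    ┃                      ┃          
                    ┃                      ┃          
                    ┃                      ┃          
                    ┃                      ┃          
                    ┃                      ┃          
                    ┃                      ┃          
                    ┗━━━━━━━━━━━━━━━━━━━━━━┛          
                                                      
                                                      
                                                      
━━━━━━━━━━━━━━━━━━━┓                                  
 CircuitBoard      ┃                                  
───────┏━━━━━━━━━━━━━━━━━━━━━━━━━━━━━━━┓              
   0 1 ┃ FileEditor                    ┃              
0  [.] ┠───────────────────────────────┨              
       ┃#incldataude <data█tdlib.h>   ▲┃              
1      ┃#include <string.h>           █┃              
       ┃                              ░┃              
2   R  ┃                              ░┃              
    │  ┃typedef struct {              ░┃              
━━━━━━━┃    int idx;                  ░┃              
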